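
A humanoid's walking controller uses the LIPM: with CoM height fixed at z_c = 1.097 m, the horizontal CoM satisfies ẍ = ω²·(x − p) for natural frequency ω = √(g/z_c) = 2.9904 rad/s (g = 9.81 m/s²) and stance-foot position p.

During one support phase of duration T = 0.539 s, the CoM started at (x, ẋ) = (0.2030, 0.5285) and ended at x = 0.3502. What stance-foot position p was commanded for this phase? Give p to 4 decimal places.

ωT = 2.9904·0.539 = 1.611826; cosh(ωT) = 2.605738, sinh(ωT) = 2.406215
x(T) = p + (x₀−p)·cosh(ωT) + (ẋ₀/ω)·sinh(ωT) ⇒ p·(1 − cosh) = x(T) − x₀·cosh − (ẋ₀/ω)·sinh
numerator   = 0.3502 − (0.2030)·2.605738 − (0.5285/2.9904)·2.406215 = -0.604020
denominator = 1 − 2.605738 = -1.605738
p = -0.604020 / -1.605738 = 0.3762

p = 0.3762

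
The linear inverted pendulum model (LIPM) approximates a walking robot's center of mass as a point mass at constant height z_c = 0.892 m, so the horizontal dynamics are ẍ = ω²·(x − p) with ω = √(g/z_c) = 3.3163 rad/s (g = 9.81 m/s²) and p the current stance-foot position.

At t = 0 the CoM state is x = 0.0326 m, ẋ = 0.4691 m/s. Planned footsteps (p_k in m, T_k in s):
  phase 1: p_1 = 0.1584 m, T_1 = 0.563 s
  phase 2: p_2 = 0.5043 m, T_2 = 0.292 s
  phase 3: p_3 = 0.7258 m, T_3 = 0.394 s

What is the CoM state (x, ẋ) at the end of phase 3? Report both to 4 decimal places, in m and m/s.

x = -0.9230, ẋ = -5.1372

phase 1: p=0.1584, T=0.563, ωT=1.867077, cosh=3.311966, sinh=3.157392; start (x,ẋ)=(0.032600, 0.469100) → end (x,ẋ)=(0.188377, 0.236410)
phase 2: p=0.5043, T=0.292, ωT=0.968360, cosh=1.506663, sinh=1.126958; start (x,ẋ)=(0.188377, 0.236410) → end (x,ẋ)=(0.108647, -0.824520)
phase 3: p=0.7258, T=0.394, ωT=1.306622, cosh=1.982205, sinh=1.711472; start (x,ẋ)=(0.108647, -0.824520) → end (x,ẋ)=(-0.923040, -5.137174)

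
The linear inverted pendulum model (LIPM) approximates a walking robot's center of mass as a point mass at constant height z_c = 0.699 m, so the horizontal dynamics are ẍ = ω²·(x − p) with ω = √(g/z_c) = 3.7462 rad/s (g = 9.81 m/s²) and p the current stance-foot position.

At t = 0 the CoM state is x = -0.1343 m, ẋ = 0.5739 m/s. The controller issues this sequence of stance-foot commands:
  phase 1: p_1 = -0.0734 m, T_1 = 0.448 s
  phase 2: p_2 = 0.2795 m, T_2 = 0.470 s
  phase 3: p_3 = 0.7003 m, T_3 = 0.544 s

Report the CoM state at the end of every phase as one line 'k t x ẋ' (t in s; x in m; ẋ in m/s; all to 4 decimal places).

phase 1: p=-0.0734, T=0.448, ωT=1.678298, cosh=2.771560, sinh=2.584869; start (x,ẋ)=(-0.134300, 0.573900) → end (x,ẋ)=(0.153802, 1.000877)
phase 2: p=0.2795, T=0.470, ωT=1.760714, cosh=2.994256, sinh=2.822333; start (x,ẋ)=(0.153802, 1.000877) → end (x,ẋ)=(0.657173, 1.667870)
phase 3: p=0.7003, T=0.544, ωT=2.037933, cosh=3.902513, sinh=3.772215; start (x,ẋ)=(0.657173, 1.667870) → end (x,ẋ)=(2.211450, 5.899441)

1 0.4480 0.1538 1.0009
2 0.9180 0.6572 1.6679
3 1.4620 2.2115 5.8994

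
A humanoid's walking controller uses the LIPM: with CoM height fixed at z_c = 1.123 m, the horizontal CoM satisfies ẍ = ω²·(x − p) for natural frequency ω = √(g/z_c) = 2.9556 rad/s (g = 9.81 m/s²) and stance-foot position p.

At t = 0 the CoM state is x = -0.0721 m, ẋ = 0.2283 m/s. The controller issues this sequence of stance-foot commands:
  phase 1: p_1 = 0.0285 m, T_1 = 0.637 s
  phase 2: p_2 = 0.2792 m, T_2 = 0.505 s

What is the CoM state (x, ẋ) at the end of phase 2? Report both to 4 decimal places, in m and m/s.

x = -0.6510, ẋ = -2.5649

phase 1: p=0.0285, T=0.637, ωT=1.882717, cosh=3.361756, sinh=3.209580; start (x,ẋ)=(-0.072100, 0.228300) → end (x,ẋ)=(-0.061774, -0.186826)
phase 2: p=0.2792, T=0.505, ωT=1.492578, cosh=2.336671, sinh=2.111878; start (x,ẋ)=(-0.061774, -0.186826) → end (x,ẋ)=(-0.651039, -2.564869)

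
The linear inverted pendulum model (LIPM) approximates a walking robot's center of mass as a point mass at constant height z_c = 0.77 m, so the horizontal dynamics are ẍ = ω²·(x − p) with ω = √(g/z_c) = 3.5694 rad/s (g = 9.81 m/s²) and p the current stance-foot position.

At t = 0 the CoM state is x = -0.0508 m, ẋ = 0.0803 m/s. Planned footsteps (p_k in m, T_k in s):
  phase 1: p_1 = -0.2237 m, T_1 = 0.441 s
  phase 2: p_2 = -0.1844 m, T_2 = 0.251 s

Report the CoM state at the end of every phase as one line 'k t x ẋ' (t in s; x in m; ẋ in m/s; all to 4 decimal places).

phase 1: p=-0.2237, T=0.441, ωT=1.574105, cosh=2.516807, sinh=2.309615; start (x,ẋ)=(-0.050800, 0.080300) → end (x,ẋ)=(0.263415, 1.627477)
phase 2: p=-0.1844, T=0.251, ωT=0.895919, cosh=1.428910, sinh=1.020677; start (x,ẋ)=(0.263415, 1.627477) → end (x,ẋ)=(0.920867, 3.956999)

1 0.4410 0.2634 1.6275
2 0.6920 0.9209 3.9570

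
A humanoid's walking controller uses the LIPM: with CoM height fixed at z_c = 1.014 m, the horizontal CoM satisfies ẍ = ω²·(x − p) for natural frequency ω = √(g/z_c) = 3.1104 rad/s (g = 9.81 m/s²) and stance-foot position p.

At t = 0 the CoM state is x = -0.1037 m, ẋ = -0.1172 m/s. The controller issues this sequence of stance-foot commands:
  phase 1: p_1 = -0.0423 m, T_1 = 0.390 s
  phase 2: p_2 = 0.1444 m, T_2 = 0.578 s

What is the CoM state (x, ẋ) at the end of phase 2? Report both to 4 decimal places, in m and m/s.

phase 1: p=-0.0423, T=0.390, ωT=1.213056, cosh=1.830518, sinh=1.533231; start (x,ẋ)=(-0.103700, -0.117200) → end (x,ẋ)=(-0.212466, -0.507351)
phase 2: p=0.1444, T=0.578, ωT=1.797811, cosh=3.101041, sinh=2.935380; start (x,ẋ)=(-0.212466, -0.507351) → end (x,ẋ)=(-1.441059, -4.831575)

x = -1.4411, ẋ = -4.8316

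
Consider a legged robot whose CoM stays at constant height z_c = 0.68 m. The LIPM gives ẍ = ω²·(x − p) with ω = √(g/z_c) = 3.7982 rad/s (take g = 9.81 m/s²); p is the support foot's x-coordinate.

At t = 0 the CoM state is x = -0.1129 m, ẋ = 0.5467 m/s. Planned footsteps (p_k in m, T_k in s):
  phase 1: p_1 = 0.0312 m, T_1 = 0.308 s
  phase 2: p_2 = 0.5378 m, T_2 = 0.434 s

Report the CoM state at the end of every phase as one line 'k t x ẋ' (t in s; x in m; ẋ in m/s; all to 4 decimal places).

1 0.3080 -0.0138 0.1688
2 0.7420 -0.8377 -4.7891

phase 1: p=0.0312, T=0.308, ωT=1.169846, cosh=1.765955, sinh=1.455540; start (x,ẋ)=(-0.112900, 0.546700) → end (x,ẋ)=(-0.013769, 0.168800)
phase 2: p=0.5378, T=0.434, ωT=1.648419, cosh=2.695553, sinh=2.503200; start (x,ẋ)=(-0.013769, 0.168800) → end (x,ẋ)=(-0.837735, -4.789112)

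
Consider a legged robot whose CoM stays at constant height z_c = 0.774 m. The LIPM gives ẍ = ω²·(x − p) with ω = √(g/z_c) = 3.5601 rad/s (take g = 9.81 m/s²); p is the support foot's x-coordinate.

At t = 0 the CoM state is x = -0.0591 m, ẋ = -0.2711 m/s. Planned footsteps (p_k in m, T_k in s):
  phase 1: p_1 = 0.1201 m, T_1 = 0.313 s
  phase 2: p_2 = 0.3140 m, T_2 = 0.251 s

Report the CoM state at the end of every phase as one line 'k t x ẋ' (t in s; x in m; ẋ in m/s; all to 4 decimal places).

1 0.3130 -0.2859 -1.3250
2 0.5640 -0.9204 -4.0629

phase 1: p=0.1201, T=0.313, ωT=1.114311, cosh=1.687805, sinh=1.359664; start (x,ẋ)=(-0.059100, -0.271100) → end (x,ẋ)=(-0.285892, -1.324988)
phase 2: p=0.3140, T=0.251, ωT=0.893585, cosh=1.426531, sinh=1.017345; start (x,ẋ)=(-0.285892, -1.324988) → end (x,ẋ)=(-0.920398, -4.062857)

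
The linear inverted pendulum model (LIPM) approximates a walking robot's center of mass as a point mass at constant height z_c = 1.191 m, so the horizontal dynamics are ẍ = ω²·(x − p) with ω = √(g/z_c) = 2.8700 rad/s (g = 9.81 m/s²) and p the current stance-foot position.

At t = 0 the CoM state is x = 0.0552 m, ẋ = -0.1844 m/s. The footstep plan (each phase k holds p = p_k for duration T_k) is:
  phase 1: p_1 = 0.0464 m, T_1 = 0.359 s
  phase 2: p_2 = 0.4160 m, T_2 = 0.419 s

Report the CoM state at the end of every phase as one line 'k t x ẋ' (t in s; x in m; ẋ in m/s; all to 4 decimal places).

phase 1: p=0.0464, T=0.359, ωT=1.030330, cosh=1.579440, sinh=1.222551; start (x,ẋ)=(0.055200, -0.184400) → end (x,ẋ)=(-0.018251, -0.260372)
phase 2: p=0.4160, T=0.419, ωT=1.202530, cosh=1.814480, sinh=1.514047; start (x,ẋ)=(-0.018251, -0.260372) → end (x,ẋ)=(-0.509297, -2.359397)

1 0.3590 -0.0183 -0.2604
2 0.7780 -0.5093 -2.3594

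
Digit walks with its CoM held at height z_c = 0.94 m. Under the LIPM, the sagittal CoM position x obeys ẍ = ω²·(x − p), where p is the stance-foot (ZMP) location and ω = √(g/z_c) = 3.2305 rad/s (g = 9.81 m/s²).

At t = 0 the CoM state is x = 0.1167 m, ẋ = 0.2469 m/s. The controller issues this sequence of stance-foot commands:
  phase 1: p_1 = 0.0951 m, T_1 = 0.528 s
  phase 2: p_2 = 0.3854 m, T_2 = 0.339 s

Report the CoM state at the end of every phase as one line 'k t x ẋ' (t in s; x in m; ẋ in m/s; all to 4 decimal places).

phase 1: p=0.0951, T=0.528, ωT=1.705704, cosh=2.843452, sinh=2.661808; start (x,ẋ)=(0.116700, 0.246900) → end (x,ẋ)=(0.359955, 0.887786)
phase 2: p=0.3854, T=0.339, ωT=1.095140, cosh=1.662046, sinh=1.327553; start (x,ẋ)=(0.359955, 0.887786) → end (x,ẋ)=(0.707939, 1.366415)

1 0.5280 0.3600 0.8878
2 0.8670 0.7079 1.3664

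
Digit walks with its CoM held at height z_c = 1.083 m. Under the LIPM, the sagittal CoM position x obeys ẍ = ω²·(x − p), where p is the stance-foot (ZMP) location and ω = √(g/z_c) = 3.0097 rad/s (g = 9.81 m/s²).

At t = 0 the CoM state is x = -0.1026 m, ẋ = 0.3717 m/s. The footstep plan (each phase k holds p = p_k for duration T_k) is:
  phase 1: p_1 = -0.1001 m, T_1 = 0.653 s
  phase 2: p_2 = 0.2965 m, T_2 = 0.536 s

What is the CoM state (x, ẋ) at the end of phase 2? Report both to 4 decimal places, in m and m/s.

phase 1: p=-0.1001, T=0.653, ωT=1.965334, cosh=3.638703, sinh=3.498594; start (x,ẋ)=(-0.102600, 0.371700) → end (x,ẋ)=(0.322882, 1.326182)
phase 2: p=0.2965, T=0.536, ωT=1.613199, cosh=2.609046, sinh=2.409796; start (x,ẋ)=(0.322882, 1.326182) → end (x,ẋ)=(1.427174, 3.651410)

x = 1.4272, ẋ = 3.6514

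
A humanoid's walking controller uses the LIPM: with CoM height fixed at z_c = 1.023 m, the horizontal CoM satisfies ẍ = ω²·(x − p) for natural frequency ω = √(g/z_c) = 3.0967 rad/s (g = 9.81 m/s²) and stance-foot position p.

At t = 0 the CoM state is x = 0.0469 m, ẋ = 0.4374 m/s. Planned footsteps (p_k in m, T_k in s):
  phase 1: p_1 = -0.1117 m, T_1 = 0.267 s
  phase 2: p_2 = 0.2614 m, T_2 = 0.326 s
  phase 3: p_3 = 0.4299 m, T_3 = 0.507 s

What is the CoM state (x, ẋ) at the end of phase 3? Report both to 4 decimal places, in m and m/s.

phase 1: p=-0.1117, T=0.267, ωT=0.826819, cosh=1.361737, sinh=0.924298; start (x,ẋ)=(0.046900, 0.437400) → end (x,ẋ)=(0.234826, 1.049580)
phase 2: p=0.2614, T=0.326, ωT=1.009524, cosh=1.554344, sinh=1.189951; start (x,ẋ)=(0.234826, 1.049580) → end (x,ẋ)=(0.623411, 1.533485)
phase 3: p=0.4299, T=0.507, ωT=1.570027, cosh=2.507409, sinh=2.299369; start (x,ẋ)=(0.623411, 1.533485) → end (x,ẋ)=(2.053758, 5.222961)

x = 2.0538, ẋ = 5.2230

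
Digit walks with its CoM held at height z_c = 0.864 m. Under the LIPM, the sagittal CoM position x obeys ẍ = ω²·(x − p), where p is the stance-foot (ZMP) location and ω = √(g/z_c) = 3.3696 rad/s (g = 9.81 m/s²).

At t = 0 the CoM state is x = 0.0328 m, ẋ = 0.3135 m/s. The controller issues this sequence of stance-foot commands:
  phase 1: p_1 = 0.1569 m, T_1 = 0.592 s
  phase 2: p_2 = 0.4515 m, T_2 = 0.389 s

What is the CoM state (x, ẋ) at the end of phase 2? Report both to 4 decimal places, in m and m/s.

x = -0.5620, ẋ = -3.1206

phase 1: p=0.1569, T=0.592, ωT=1.994803, cosh=3.743398, sinh=3.607358; start (x,ẋ)=(0.032800, 0.313500) → end (x,ẋ)=(0.027965, -0.334924)
phase 2: p=0.4515, T=0.389, ωT=1.310774, cosh=1.989328, sinh=1.719717; start (x,ẋ)=(0.027965, -0.334924) → end (x,ẋ)=(-0.561983, -3.120558)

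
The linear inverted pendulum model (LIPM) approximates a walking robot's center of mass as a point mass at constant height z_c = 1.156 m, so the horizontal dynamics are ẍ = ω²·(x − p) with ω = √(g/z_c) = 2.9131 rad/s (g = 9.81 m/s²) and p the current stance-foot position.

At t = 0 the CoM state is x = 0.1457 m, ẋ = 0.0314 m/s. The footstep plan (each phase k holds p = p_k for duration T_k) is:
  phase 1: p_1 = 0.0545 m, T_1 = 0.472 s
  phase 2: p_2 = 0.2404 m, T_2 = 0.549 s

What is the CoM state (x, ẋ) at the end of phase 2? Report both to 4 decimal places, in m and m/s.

phase 1: p=0.0545, T=0.472, ωT=1.374983, cosh=2.103927, sinh=1.851083; start (x,ẋ)=(0.145700, 0.031400) → end (x,ẋ)=(0.266331, 0.557849)
phase 2: p=0.2404, T=0.549, ωT=1.599292, cosh=2.575783, sinh=2.373743; start (x,ẋ)=(0.266331, 0.557849) → end (x,ẋ)=(0.761756, 1.616209)

x = 0.7618, ẋ = 1.6162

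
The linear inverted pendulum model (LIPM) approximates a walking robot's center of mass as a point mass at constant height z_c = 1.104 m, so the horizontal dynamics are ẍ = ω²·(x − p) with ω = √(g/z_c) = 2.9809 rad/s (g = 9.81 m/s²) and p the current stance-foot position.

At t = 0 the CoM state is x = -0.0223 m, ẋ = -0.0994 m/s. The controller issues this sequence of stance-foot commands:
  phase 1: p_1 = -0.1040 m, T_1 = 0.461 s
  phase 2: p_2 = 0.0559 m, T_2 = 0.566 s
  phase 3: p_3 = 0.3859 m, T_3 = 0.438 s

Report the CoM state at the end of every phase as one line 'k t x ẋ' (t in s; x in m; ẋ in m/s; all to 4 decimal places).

1 0.4610 0.0061 0.2414
2 1.0270 0.1281 0.2873
3 1.4650 0.0401 -0.7448

phase 1: p=-0.1040, T=0.461, ωT=1.374195, cosh=2.102469, sinh=1.849425; start (x,ẋ)=(-0.022300, -0.099400) → end (x,ẋ)=(0.006101, 0.241423)
phase 2: p=0.0559, T=0.566, ωT=1.687189, cosh=2.794654, sinh=2.609616; start (x,ẋ)=(0.006101, 0.241423) → end (x,ẋ)=(0.128083, 0.287310)
phase 3: p=0.3859, T=0.438, ωT=1.305634, cosh=1.980515, sinh=1.709514; start (x,ẋ)=(0.128083, 0.287310) → end (x,ẋ)=(0.040058, -0.744787)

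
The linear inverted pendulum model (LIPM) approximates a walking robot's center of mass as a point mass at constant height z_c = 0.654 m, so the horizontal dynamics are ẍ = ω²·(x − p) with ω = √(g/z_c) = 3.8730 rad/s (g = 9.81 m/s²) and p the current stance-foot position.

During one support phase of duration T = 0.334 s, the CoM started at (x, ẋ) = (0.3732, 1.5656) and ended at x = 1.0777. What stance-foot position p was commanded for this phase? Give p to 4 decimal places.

ωT = 3.8730·0.334 = 1.293582; cosh(ωT) = 1.960055, sinh(ωT) = 1.685768
x(T) = p + (x₀−p)·cosh(ωT) + (ẋ₀/ω)·sinh(ωT) ⇒ p·(1 − cosh) = x(T) − x₀·cosh − (ẋ₀/ω)·sinh
numerator   = 1.0777 − (0.3732)·1.960055 − (1.5656/3.8730)·1.685768 = -0.335238
denominator = 1 − 1.960055 = -0.960055
p = -0.335238 / -0.960055 = 0.3492

p = 0.3492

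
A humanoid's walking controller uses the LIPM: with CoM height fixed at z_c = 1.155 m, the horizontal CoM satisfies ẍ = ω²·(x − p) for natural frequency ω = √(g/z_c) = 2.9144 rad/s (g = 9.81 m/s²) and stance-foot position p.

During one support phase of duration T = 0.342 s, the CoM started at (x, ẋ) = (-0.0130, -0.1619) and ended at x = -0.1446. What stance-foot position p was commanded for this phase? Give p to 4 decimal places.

p = 0.1105

ωT = 2.9144·0.342 = 0.996725; cosh(ωT) = 1.539240, sinh(ωT) = 1.170154
x(T) = p + (x₀−p)·cosh(ωT) + (ẋ₀/ω)·sinh(ωT) ⇒ p·(1 − cosh) = x(T) − x₀·cosh − (ẋ₀/ω)·sinh
numerator   = -0.1446 − (-0.0130)·1.539240 − (-0.1619/2.9144)·1.170154 = -0.059586
denominator = 1 − 1.539240 = -0.539240
p = -0.059586 / -0.539240 = 0.1105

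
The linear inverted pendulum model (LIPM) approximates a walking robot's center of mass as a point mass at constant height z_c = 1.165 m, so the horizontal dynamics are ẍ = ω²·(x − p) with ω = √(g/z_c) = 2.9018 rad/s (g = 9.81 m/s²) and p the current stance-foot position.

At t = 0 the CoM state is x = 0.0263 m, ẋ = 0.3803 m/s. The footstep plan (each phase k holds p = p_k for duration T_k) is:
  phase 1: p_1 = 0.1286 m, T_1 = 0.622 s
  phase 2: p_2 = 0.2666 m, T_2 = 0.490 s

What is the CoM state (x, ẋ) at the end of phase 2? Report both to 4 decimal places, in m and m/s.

x = 0.3216, ẋ = 0.2832

phase 1: p=0.1286, T=0.622, ωT=1.804920, cosh=3.121985, sinh=2.957497; start (x,ẋ)=(0.026300, 0.380300) → end (x,ẋ)=(0.196820, 0.309346)
phase 2: p=0.2666, T=0.490, ωT=1.421882, cosh=2.193087, sinh=1.951827; start (x,ẋ)=(0.196820, 0.309346) → end (x,ẋ)=(0.321641, 0.283203)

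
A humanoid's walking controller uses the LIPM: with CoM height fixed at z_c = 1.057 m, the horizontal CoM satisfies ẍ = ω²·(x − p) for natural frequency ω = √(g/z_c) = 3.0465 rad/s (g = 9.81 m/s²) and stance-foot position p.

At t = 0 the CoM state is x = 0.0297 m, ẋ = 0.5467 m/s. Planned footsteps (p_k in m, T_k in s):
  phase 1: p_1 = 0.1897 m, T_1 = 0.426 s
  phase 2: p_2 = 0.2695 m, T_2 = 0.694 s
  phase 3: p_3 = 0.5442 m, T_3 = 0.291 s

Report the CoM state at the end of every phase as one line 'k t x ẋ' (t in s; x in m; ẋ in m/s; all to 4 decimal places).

1 0.4260 0.1790 0.2497
2 1.1200 0.2235 -0.0766
3 1.4110 0.0637 -1.0927

phase 1: p=0.1897, T=0.426, ωT=1.297809, cosh=1.967198, sinh=1.694068; start (x,ẋ)=(0.029700, 0.546700) → end (x,ẋ)=(0.178952, 0.249710)
phase 2: p=0.2695, T=0.694, ωT=2.114271, cosh=4.202133, sinh=4.081412; start (x,ẋ)=(0.178952, 0.249710) → end (x,ẋ)=(0.223544, -0.076559)
phase 3: p=0.5442, T=0.291, ωT=0.886531, cosh=1.419390, sinh=1.007308; start (x,ẋ)=(0.223544, -0.076559) → end (x,ẋ)=(0.063749, -1.092686)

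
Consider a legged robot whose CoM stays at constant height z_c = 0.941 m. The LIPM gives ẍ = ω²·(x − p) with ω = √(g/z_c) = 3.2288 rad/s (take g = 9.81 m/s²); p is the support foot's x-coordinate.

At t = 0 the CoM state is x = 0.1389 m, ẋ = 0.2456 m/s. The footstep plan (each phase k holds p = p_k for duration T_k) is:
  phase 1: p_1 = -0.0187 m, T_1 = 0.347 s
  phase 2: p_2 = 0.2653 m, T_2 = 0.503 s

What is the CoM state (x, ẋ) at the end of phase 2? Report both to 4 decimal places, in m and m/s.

x = 1.3370, ẋ = 3.6240

phase 1: p=-0.0187, T=0.347, ωT=1.120394, cosh=1.696106, sinh=1.369955; start (x,ẋ)=(0.138900, 0.245600) → end (x,ẋ)=(0.352812, 1.113677)
phase 2: p=0.2653, T=0.503, ωT=1.624086, cosh=2.635437, sinh=2.438345; start (x,ẋ)=(0.352812, 1.113677) → end (x,ẋ)=(1.336967, 3.624005)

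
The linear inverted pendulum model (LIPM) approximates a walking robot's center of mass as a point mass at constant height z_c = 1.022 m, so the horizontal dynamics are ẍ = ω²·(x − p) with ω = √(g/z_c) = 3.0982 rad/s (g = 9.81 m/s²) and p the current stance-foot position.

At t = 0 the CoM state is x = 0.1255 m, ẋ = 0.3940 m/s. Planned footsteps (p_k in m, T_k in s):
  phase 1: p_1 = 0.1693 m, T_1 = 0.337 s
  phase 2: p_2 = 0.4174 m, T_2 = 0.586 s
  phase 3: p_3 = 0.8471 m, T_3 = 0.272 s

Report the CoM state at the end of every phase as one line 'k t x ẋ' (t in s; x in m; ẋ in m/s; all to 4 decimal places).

1 0.3370 0.2576 0.4601
2 0.9230 0.3577 -0.0294
3 1.1950 0.1644 -1.4749

phase 1: p=0.1693, T=0.337, ωT=1.044093, cosh=1.596416, sinh=1.244406; start (x,ẋ)=(0.125500, 0.394000) → end (x,ẋ)=(0.257629, 0.460121)
phase 2: p=0.4174, T=0.586, ωT=1.815545, cosh=3.153587, sinh=2.990838; start (x,ẋ)=(0.257629, 0.460121) → end (x,ẋ)=(0.357724, -0.029443)
phase 3: p=0.8471, T=0.272, ωT=0.842710, cosh=1.376598, sinh=0.946056; start (x,ẋ)=(0.357724, -0.029443) → end (x,ẋ)=(0.164435, -1.474928)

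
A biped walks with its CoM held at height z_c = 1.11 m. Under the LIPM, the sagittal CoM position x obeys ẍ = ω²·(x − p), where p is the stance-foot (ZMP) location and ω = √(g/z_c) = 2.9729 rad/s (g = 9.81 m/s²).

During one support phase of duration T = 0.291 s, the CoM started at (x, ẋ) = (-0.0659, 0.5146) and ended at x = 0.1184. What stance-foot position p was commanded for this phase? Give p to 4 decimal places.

ωT = 2.9729·0.291 = 0.865114; cosh(ωT) = 1.398140, sinh(ωT) = 0.977137
x(T) = p + (x₀−p)·cosh(ωT) + (ẋ₀/ω)·sinh(ωT) ⇒ p·(1 − cosh) = x(T) − x₀·cosh − (ẋ₀/ω)·sinh
numerator   = 0.1184 − (-0.0659)·1.398140 − (0.5146/2.9729)·0.977137 = 0.041398
denominator = 1 − 1.398140 = -0.398140
p = 0.041398 / -0.398140 = -0.1040

p = -0.1040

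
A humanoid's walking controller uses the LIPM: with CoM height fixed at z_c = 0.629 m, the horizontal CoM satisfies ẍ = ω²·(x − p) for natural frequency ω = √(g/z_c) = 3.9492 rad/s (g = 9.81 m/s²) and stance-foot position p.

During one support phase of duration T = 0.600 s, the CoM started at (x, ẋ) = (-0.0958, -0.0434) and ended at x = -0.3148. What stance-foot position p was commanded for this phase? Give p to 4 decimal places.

ωT = 3.9492·0.600 = 2.369520; cosh(ωT) = 5.392892, sinh(ωT) = 5.299367
x(T) = p + (x₀−p)·cosh(ωT) + (ẋ₀/ω)·sinh(ωT) ⇒ p·(1 − cosh) = x(T) − x₀·cosh − (ẋ₀/ω)·sinh
numerator   = -0.3148 − (-0.0958)·5.392892 − (-0.0434/3.9492)·5.299367 = 0.260077
denominator = 1 − 5.392892 = -4.392892
p = 0.260077 / -4.392892 = -0.0592

p = -0.0592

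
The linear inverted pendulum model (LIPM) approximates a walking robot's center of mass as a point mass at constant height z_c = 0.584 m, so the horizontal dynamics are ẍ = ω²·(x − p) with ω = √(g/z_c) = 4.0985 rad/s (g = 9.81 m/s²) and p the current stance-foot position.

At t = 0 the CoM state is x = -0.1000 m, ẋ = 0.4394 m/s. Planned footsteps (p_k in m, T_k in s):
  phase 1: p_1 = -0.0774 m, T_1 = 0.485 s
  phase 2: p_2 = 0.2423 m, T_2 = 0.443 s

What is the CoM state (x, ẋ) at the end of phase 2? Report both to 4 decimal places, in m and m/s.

x = 1.1301, ẋ = 3.8638

phase 1: p=-0.0774, T=0.485, ωT=1.987772, cosh=3.718128, sinh=3.581128; start (x,ẋ)=(-0.100000, 0.439400) → end (x,ẋ)=(0.222503, 1.302040)
phase 2: p=0.2423, T=0.443, ωT=1.815635, cosh=3.153857, sinh=2.991123; start (x,ẋ)=(0.222503, 1.302040) → end (x,ẋ)=(1.130103, 3.863752)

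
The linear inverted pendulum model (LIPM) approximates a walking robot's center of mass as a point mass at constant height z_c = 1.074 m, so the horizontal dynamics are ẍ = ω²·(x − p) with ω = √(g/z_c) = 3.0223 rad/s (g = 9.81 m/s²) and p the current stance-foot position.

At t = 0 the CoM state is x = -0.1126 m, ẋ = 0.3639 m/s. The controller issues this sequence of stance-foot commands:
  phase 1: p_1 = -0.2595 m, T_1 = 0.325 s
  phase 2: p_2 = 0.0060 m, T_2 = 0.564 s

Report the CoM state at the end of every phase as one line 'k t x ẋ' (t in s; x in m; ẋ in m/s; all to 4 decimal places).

phase 1: p=-0.2595, T=0.325, ωT=0.982248, cosh=1.522460, sinh=1.147991; start (x,ẋ)=(-0.112600, 0.363900) → end (x,ẋ)=(0.102373, 1.063704)
phase 2: p=0.0060, T=0.564, ωT=1.704577, cosh=2.840455, sinh=2.658605; start (x,ẋ)=(0.102373, 1.063704) → end (x,ẋ)=(1.215445, 3.795771)

1 0.3250 0.1024 1.0637
2 0.8890 1.2154 3.7958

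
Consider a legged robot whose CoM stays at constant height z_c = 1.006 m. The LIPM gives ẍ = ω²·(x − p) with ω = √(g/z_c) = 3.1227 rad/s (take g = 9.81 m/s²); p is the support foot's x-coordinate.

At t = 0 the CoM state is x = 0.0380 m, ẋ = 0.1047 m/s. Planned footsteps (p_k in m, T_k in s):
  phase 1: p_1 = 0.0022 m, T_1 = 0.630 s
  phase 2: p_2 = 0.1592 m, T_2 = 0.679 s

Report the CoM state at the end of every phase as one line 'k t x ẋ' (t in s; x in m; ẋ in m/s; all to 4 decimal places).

phase 1: p=0.0022, T=0.630, ωT=1.967301, cosh=3.645591, sinh=3.505758; start (x,ẋ)=(0.038000, 0.104700) → end (x,ẋ)=(0.250256, 0.773611)
phase 2: p=0.1592, T=0.679, ωT=2.120313, cosh=4.226871, sinh=4.106877; start (x,ẋ)=(0.250256, 0.773611) → end (x,ẋ)=(1.561510, 4.437702)

1 0.6300 0.2503 0.7736
2 1.3090 1.5615 4.4377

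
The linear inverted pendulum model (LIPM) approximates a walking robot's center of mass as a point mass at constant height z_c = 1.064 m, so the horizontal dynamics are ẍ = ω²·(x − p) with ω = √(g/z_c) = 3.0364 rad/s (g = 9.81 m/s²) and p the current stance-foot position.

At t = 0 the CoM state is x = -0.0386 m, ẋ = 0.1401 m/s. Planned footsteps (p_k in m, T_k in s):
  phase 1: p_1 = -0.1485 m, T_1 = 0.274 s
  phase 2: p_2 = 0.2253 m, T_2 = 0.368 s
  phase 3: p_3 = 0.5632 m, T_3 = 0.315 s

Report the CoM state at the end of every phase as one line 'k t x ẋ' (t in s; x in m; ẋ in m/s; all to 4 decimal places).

1 0.2740 0.0447 0.5022
2 0.6420 0.1454 0.1011
3 0.9570 -0.0238 -1.2560

phase 1: p=-0.1485, T=0.274, ωT=0.831974, cosh=1.366519, sinh=0.931330; start (x,ẋ)=(-0.038600, 0.140100) → end (x,ẋ)=(0.044652, 0.502234)
phase 2: p=0.2253, T=0.368, ωT=1.117395, cosh=1.692006, sinh=1.364875; start (x,ẋ)=(0.044652, 0.502234) → end (x,ẋ)=(0.145399, 0.101124)
phase 3: p=0.5632, T=0.315, ωT=0.956466, cosh=1.493366, sinh=1.109117; start (x,ẋ)=(0.145399, 0.101124) → end (x,ẋ)=(-0.023791, -1.256022)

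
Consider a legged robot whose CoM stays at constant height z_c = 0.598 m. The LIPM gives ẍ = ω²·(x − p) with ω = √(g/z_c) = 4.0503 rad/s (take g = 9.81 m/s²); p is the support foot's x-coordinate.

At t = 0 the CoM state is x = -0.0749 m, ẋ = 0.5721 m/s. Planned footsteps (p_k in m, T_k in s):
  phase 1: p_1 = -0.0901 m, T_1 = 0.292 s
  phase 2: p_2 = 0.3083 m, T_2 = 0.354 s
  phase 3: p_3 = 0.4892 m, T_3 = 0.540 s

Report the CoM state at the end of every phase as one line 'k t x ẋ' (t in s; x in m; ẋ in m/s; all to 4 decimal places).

1 0.2920 0.1458 1.1121
2 0.6460 0.4913 1.1634
3 1.1860 1.7623 5.2862

phase 1: p=-0.0901, T=0.292, ωT=1.182688, cosh=1.784793, sinh=1.478339; start (x,ẋ)=(-0.074900, 0.572100) → end (x,ẋ)=(0.145842, 1.112094)
phase 2: p=0.3083, T=0.354, ωT=1.433806, cosh=2.216517, sinh=1.978117; start (x,ẋ)=(0.145842, 1.112094) → end (x,ẋ)=(0.491343, 1.163370)
phase 3: p=0.4892, T=0.540, ωT=2.187162, cosh=4.511063, sinh=4.398828; start (x,ẋ)=(0.491343, 1.163370) → end (x,ẋ)=(1.762345, 5.286217)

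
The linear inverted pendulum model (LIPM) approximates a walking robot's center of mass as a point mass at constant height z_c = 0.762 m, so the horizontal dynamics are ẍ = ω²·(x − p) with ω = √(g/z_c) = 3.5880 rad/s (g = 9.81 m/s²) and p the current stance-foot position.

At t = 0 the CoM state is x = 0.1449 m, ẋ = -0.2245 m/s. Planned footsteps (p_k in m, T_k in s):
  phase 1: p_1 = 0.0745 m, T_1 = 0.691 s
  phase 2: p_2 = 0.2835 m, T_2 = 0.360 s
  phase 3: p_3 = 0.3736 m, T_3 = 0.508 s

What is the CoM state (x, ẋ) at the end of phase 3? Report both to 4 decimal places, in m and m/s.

x = -1.2181, ẋ = -5.6271

phase 1: p=0.0745, T=0.691, ωT=2.479308, cosh=6.008403, sinh=5.924601; start (x,ẋ)=(0.144900, -0.224500) → end (x,ẋ)=(0.126791, 0.147639)
phase 2: p=0.2835, T=0.360, ωT=1.291680, cosh=1.956852, sinh=1.682043; start (x,ẋ)=(0.126791, 0.147639) → end (x,ẋ)=(0.046057, -0.656856)
phase 3: p=0.3736, T=0.508, ωT=1.822704, cosh=3.175079, sinh=3.013491; start (x,ẋ)=(0.046057, -0.656856) → end (x,ẋ)=(-1.218056, -5.627098)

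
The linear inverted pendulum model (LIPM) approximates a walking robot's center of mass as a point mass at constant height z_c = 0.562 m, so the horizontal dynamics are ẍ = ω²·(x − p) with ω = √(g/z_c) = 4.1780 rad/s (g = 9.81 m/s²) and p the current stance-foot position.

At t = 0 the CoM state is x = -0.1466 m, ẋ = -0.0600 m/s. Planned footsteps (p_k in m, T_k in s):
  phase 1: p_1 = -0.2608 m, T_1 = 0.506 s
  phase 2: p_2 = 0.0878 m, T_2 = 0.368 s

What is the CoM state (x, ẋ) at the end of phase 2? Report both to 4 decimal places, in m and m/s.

phase 1: p=-0.2608, T=0.506, ωT=2.114068, cosh=4.201305, sinh=4.080559; start (x,ẋ)=(-0.146600, -0.060000) → end (x,ẋ)=(0.160388, 1.694869)
phase 2: p=0.0878, T=0.368, ωT=1.537504, cosh=2.433939, sinh=2.219023; start (x,ẋ)=(0.160388, 1.694869) → end (x,ẋ)=(1.164656, 4.798180)

x = 1.1647, ẋ = 4.7982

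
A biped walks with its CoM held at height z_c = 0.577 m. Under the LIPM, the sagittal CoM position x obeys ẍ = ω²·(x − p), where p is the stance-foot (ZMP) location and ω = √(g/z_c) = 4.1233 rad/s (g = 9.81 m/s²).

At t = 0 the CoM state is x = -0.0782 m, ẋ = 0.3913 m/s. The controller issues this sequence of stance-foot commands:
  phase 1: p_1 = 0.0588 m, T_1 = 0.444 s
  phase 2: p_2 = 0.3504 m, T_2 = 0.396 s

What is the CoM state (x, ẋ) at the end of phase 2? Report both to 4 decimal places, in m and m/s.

phase 1: p=0.0588, T=0.444, ωT=1.830745, cosh=3.199414, sinh=3.039120; start (x,ẋ)=(-0.078200, 0.391300) → end (x,ẋ)=(-0.091108, -0.464844)
phase 2: p=0.3504, T=0.396, ωT=1.632827, cosh=2.656850, sinh=2.461473; start (x,ẋ)=(-0.091108, -0.464844) → end (x,ẋ)=(-1.100117, -5.716060)

x = -1.1001, ẋ = -5.7161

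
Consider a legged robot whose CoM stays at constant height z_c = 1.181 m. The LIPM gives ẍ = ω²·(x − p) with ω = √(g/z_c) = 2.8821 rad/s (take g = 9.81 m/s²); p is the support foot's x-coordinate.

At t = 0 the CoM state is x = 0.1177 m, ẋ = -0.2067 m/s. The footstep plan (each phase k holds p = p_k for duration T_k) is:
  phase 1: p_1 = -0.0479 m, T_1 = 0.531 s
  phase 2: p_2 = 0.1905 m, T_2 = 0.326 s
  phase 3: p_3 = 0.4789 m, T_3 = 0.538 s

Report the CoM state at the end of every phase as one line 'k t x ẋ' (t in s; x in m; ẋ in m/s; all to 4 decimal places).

phase 1: p=-0.0479, T=0.531, ωT=1.530395, cosh=2.418226, sinh=2.201776; start (x,ẋ)=(0.117700, -0.206700) → end (x,ẋ)=(0.194650, 0.551007)
phase 2: p=0.1905, T=0.326, ωT=0.939565, cosh=1.474832, sinh=1.084035; start (x,ẋ)=(0.194650, 0.551007) → end (x,ẋ)=(0.403869, 0.825609)
phase 3: p=0.4789, T=0.538, ωT=1.550570, cosh=2.463141, sinh=2.251014; start (x,ẋ)=(0.403869, 0.825609) → end (x,ẋ)=(0.938916, 1.546817)

1 0.5310 0.1947 0.5510
2 0.8570 0.4039 0.8256
3 1.3950 0.9389 1.5468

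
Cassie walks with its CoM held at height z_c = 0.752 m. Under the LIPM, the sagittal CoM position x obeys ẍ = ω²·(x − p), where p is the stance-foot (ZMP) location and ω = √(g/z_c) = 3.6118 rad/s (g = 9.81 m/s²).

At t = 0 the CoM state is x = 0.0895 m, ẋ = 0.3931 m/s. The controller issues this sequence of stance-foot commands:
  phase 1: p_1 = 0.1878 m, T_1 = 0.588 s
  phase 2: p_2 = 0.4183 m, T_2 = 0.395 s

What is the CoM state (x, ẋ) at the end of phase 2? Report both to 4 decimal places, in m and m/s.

x = 0.0912, ẋ = -0.9602

phase 1: p=0.1878, T=0.588, ωT=2.123738, cosh=4.240962, sinh=4.121379; start (x,ẋ)=(0.089500, 0.393100) → end (x,ẋ)=(0.219475, 0.203868)
phase 2: p=0.4183, T=0.395, ωT=1.426661, cosh=2.202440, sinh=1.962330; start (x,ẋ)=(0.219475, 0.203868) → end (x,ẋ)=(0.091163, -0.960175)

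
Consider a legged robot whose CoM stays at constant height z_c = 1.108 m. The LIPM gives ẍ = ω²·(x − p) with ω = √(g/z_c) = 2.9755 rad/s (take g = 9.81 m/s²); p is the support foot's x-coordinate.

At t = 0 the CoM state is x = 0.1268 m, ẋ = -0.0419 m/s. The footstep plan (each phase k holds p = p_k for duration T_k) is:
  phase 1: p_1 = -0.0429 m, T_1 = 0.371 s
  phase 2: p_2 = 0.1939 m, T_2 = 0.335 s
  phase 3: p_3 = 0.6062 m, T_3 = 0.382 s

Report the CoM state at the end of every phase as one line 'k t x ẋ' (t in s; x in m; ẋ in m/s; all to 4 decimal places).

phase 1: p=-0.0429, T=0.371, ωT=1.103911, cosh=1.673754, sinh=1.342182; start (x,ẋ)=(0.126800, -0.041900) → end (x,ẋ)=(0.222236, 0.607594)
phase 2: p=0.1939, T=0.335, ωT=0.996792, cosh=1.539319, sinh=1.170258; start (x,ẋ)=(0.222236, 0.607594) → end (x,ẋ)=(0.476484, 1.033950)
phase 3: p=0.6062, T=0.382, ωT=1.136641, cosh=1.718589, sinh=1.397694; start (x,ẋ)=(0.476484, 1.033950) → end (x,ẋ)=(0.868953, 1.237467)

1 0.3710 0.2222 0.6076
2 0.7060 0.4765 1.0340
3 1.0880 0.8690 1.2375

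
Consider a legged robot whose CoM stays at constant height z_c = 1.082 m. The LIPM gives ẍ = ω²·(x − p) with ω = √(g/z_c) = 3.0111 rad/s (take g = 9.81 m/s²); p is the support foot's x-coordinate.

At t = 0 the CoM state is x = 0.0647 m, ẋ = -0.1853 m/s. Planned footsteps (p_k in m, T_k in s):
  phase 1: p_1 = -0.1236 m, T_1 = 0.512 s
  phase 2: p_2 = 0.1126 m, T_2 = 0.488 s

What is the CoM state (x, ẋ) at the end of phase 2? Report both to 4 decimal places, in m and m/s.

x = 0.8655, ẋ = 2.3936

phase 1: p=-0.1236, T=0.512, ωT=1.541683, cosh=2.443234, sinh=2.229214; start (x,ẋ)=(0.064700, -0.185300) → end (x,ẋ)=(0.199278, 0.811211)
phase 2: p=0.1126, T=0.488, ωT=1.469417, cosh=2.288380, sinh=2.058320; start (x,ẋ)=(0.199278, 0.811211) → end (x,ẋ)=(0.865476, 2.393569)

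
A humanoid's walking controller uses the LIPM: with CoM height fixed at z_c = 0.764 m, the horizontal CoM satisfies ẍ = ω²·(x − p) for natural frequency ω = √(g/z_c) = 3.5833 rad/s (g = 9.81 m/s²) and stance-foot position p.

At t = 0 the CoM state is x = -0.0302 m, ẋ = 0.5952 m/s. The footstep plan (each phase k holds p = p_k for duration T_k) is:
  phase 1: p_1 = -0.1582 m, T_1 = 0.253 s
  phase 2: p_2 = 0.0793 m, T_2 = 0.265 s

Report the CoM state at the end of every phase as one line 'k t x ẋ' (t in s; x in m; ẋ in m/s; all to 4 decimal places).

phase 1: p=-0.1582, T=0.253, ωT=0.906575, cosh=1.439867, sinh=1.035961; start (x,ẋ)=(-0.030200, 0.595200) → end (x,ẋ)=(0.198180, 1.332165)
phase 2: p=0.0793, T=0.265, ωT=0.949574, cosh=1.485758, sinh=1.098852; start (x,ẋ)=(0.198180, 1.332165) → end (x,ẋ)=(0.664448, 2.447367)

1 0.2530 0.1982 1.3322
2 0.5180 0.6644 2.4474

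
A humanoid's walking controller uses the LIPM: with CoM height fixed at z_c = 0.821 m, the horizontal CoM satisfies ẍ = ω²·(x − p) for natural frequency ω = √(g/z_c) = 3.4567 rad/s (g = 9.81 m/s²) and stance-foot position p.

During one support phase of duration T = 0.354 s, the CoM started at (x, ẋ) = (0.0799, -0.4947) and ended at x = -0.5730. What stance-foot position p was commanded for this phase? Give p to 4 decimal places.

p = 0.5884

ωT = 3.4567·0.354 = 1.223672; cosh(ωT) = 1.846898, sinh(ωT) = 1.552750
x(T) = p + (x₀−p)·cosh(ωT) + (ẋ₀/ω)·sinh(ωT) ⇒ p·(1 − cosh) = x(T) − x₀·cosh − (ẋ₀/ω)·sinh
numerator   = -0.5730 − (0.0799)·1.846898 − (-0.4947/3.4567)·1.552750 = -0.498348
denominator = 1 − 1.846898 = -0.846898
p = -0.498348 / -0.846898 = 0.5884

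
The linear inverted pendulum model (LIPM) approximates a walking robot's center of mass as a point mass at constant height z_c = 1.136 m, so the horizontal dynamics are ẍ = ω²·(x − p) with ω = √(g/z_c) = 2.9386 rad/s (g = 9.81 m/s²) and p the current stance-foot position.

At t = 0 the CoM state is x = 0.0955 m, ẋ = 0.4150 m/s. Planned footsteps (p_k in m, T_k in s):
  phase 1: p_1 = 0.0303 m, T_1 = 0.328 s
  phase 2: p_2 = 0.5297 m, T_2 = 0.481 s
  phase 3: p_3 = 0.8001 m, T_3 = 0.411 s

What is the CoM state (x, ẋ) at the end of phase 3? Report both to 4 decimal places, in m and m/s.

x = 0.5755, ẋ = -0.3095

phase 1: p=0.0303, T=0.328, ωT=0.963861, cosh=1.501608, sinh=1.120191; start (x,ẋ)=(0.095500, 0.415000) → end (x,ẋ)=(0.286402, 0.837792)
phase 2: p=0.5297, T=0.481, ωT=1.413467, cosh=2.176739, sinh=1.933440; start (x,ẋ)=(0.286402, 0.837792) → end (x,ẋ)=(0.551327, 0.441333)
phase 3: p=0.8001, T=0.411, ωT=1.207765, cosh=1.822431, sinh=1.523566; start (x,ẋ)=(0.551327, 0.441333) → end (x,ẋ)=(0.575545, -0.309496)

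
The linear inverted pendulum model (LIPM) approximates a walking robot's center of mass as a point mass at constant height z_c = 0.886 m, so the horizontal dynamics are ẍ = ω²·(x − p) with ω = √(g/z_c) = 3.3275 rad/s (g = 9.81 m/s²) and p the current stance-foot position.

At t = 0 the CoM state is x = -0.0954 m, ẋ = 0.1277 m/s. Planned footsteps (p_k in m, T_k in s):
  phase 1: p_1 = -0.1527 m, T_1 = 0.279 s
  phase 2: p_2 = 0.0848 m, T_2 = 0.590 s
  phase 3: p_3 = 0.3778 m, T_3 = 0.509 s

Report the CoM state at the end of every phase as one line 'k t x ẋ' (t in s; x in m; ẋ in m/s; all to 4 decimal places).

phase 1: p=-0.1527, T=0.279, ωT=0.928373, cosh=1.462792, sinh=1.067596; start (x,ẋ)=(-0.095400, 0.127700) → end (x,ẋ)=(-0.027911, 0.390352)
phase 2: p=0.0848, T=0.590, ωT=1.963225, cosh=3.631332, sinh=3.490927; start (x,ẋ)=(-0.027911, 0.390352) → end (x,ẋ)=(0.085034, 0.108245)
phase 3: p=0.3778, T=0.509, ωT=1.693698, cosh=2.811697, sinh=2.627859; start (x,ẋ)=(0.085034, 0.108245) → end (x,ẋ)=(-0.359884, -2.255651)

1 0.2790 -0.0279 0.3904
2 0.8690 0.0850 0.1082
3 1.3780 -0.3599 -2.2557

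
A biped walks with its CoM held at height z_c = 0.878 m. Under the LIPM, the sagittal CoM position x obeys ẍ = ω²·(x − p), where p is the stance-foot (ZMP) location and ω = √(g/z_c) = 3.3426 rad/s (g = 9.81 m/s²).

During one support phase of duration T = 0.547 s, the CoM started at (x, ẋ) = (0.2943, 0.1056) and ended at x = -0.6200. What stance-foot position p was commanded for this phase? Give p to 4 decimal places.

ωT = 3.3426·0.547 = 1.828402; cosh(ωT) = 3.192302, sinh(ωT) = 3.031632
x(T) = p + (x₀−p)·cosh(ωT) + (ẋ₀/ω)·sinh(ωT) ⇒ p·(1 − cosh) = x(T) − x₀·cosh − (ẋ₀/ω)·sinh
numerator   = -0.6200 − (0.2943)·3.192302 − (0.1056/3.3426)·3.031632 = -1.655270
denominator = 1 − 3.192302 = -2.192302
p = -1.655270 / -2.192302 = 0.7550

p = 0.7550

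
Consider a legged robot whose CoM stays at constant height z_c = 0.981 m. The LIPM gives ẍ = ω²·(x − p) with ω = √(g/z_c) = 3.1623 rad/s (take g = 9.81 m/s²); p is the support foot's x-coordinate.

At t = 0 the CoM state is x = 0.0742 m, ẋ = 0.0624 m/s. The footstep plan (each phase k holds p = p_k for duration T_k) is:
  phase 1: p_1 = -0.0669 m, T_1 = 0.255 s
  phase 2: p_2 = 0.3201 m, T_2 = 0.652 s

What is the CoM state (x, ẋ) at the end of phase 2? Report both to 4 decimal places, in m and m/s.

x = 0.1937, ẋ = -0.2657

phase 1: p=-0.0669, T=0.255, ωT=0.806387, cosh=1.343134, sinh=0.896666; start (x,ẋ)=(0.074200, 0.062400) → end (x,ẋ)=(0.140310, 0.483904)
phase 2: p=0.3201, T=0.652, ωT=2.061820, cosh=3.993741, sinh=3.866519; start (x,ẋ)=(0.140310, 0.483904) → end (x,ẋ)=(0.193730, -0.265725)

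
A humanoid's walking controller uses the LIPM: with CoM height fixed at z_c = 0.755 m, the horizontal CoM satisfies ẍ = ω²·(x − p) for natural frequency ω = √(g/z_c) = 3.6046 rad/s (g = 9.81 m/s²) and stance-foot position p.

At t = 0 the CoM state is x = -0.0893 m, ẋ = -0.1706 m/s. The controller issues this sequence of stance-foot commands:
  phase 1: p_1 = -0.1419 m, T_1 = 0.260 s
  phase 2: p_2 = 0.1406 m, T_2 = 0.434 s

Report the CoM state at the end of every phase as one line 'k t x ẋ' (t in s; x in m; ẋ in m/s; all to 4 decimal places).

phase 1: p=-0.1419, T=0.260, ωT=0.937196, cosh=1.472269, sinh=1.080544; start (x,ẋ)=(-0.089300, -0.170600) → end (x,ẋ)=(-0.115599, -0.046296)
phase 2: p=0.1406, T=0.434, ωT=1.564396, cosh=2.494502, sinh=2.285287; start (x,ẋ)=(-0.115599, -0.046296) → end (x,ẋ)=(-0.527840, -2.225937)

1 0.2600 -0.1156 -0.0463
2 0.6940 -0.5278 -2.2259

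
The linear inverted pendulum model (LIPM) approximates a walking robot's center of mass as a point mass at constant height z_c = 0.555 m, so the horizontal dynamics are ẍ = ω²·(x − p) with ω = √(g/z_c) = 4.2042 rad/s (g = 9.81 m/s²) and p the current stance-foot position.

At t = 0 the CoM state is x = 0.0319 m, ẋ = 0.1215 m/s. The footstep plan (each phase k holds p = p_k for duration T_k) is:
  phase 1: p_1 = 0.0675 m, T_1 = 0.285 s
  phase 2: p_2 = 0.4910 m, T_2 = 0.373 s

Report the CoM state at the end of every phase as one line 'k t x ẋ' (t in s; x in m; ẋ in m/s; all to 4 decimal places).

1 0.2850 0.0467 -0.0058
2 0.6580 -0.6244 -4.3011

phase 1: p=0.0675, T=0.285, ωT=1.198197, cosh=1.807937, sinh=1.506199; start (x,ẋ)=(0.031900, 0.121500) → end (x,ẋ)=(0.046666, -0.005768)
phase 2: p=0.4910, T=0.373, ωT=1.568167, cosh=2.503135, sinh=2.294708; start (x,ẋ)=(0.046666, -0.005768) → end (x,ẋ)=(-0.624376, -4.301110)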